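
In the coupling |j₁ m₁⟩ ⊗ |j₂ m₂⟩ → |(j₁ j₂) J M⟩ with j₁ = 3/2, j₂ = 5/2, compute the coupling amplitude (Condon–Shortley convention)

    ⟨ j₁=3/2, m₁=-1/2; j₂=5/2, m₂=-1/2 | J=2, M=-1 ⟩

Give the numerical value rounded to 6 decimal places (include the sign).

-0.545545  (= −√(25/84))

√[5·2!1!3!/7! · 1!2!2!3!1!3!] = √(12/7)
  +(−1)^1/∏(1,1,1,1,0,2)! = -1/2  (running -1/2)
  +(−1)^2/∏(2,0,0,0,1,3)! = 1/12  (running -5/12)
⟨..|..⟩ = √(12/7)·(-5/12) = -0.545545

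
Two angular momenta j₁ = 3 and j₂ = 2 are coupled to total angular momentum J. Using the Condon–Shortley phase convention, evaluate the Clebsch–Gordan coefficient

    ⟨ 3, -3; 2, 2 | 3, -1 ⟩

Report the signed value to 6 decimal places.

√[7·2!4!2!/9! · 0!6!4!0!2!4!] = √(1536)
  +(−1)^2/∏(2,0,4,2,0,0)! = 1/96  (running 1/96)
⟨..|..⟩ = √(1536)·(1/96) = +0.408248

+√(1/6) ≈ +0.408248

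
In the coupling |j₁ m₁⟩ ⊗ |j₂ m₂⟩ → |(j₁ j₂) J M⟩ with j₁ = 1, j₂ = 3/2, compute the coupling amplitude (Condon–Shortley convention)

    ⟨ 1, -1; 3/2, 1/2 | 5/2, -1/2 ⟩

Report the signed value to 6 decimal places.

√[6·0!2!3!/6! · 0!2!2!1!2!3!] = √(24/5)
  +(−1)^0/∏(0,0,2,2,0,1)! = 1/4  (running 1/4)
⟨..|..⟩ = √(24/5)·(1/4) = +0.547723

+√(3/10) = +0.547723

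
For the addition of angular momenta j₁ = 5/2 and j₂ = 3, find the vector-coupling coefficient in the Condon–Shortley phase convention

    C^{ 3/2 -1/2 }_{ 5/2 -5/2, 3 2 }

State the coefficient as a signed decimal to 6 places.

+√(5/21) = +0.487950

triangle: 4!·1!·2!/8! = 48/40320
(j±m)!: 0!·5!·5!·1!·1!·2! = 28800
prefactor² = (2J+1)·Δ·N² = 960/7
  k=4: +1/(4!·0!·1!·1!·0!·1!) = 1/24
Σ = 1/24  ⇒  CG² = 960/7·1/24² = 5/21
CG = +√(5/21) = +0.487950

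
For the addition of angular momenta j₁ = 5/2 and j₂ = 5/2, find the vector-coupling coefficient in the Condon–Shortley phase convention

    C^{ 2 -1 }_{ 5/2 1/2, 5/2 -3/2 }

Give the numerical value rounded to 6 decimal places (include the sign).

−√(1/7) = -0.377964

j₁+j₂−J=3  J+j₁−j₂=2  J−j₁+j₂=2  j₁+j₂+J+1=8
(j₁±m₁, j₂±m₂, J±M) = (3,2,1,4,1,3)
P² = 36/7
sum k=0..1:
  [0] +1/12 = 1/12
  [1] −1/4 = -1/4
S = -1/6
C² = P²·S² = 1/7 ; C = -0.377964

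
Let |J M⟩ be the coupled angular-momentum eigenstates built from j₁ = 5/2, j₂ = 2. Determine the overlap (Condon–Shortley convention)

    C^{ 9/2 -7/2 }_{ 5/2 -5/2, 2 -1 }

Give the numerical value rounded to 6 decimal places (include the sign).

+0.666667  (= +√(4/9))

√[10·0!5!4!/10! · 0!5!1!3!1!8!] = √(230400)
  +(−1)^0/∏(0,0,5,1,0,3)! = 1/720  (running 1/720)
⟨..|..⟩ = √(230400)·(1/720) = +0.666667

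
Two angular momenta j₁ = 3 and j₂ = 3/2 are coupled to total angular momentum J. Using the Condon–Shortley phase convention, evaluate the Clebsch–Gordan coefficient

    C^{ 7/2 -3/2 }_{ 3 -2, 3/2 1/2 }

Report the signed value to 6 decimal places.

−√(3/7) ≈ -0.654654

j₁+j₂−J=1  J+j₁−j₂=5  J−j₁+j₂=2  j₁+j₂+J+1=9
(j₁±m₁, j₂±m₂, J±M) = (1,5,2,1,2,5)
P² = 6400/21
sum k=0..1:
  [0] +1/240 = 1/240
  [1] −1/24 = -1/24
S = -3/80
C² = P²·S² = 3/7 ; C = -0.654654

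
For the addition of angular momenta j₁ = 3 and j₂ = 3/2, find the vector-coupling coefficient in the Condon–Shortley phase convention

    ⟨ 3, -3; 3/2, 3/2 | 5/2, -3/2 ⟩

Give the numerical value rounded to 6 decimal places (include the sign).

+0.566947

triangle: 2!*4!*1!/8! = 48/40320
(j±m)!: 0!*6!*3!*0!*1!*4! = 103680
prefactor² = (2J+1)*Δ*N² = 5184/7
  k=2: +1/(2!*0!*4!*1!*0!*0!) = 1/48
Σ = 1/48  ⇒  CG² = 5184/7*1/48² = 9/28
CG = +√(9/28) = +0.566947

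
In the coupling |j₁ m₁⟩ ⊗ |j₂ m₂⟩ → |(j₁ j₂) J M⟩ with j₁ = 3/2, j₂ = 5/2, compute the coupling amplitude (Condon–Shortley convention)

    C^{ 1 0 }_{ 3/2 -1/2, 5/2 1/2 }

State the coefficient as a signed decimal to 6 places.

+0.547723

√[3·3!0!2!/6! · 1!2!3!2!1!1!] = √(6/5)
  +(−1)^2/∏(2,1,0,1,0,1)! = 1/2  (running 1/2)
⟨..|..⟩ = √(6/5)·(1/2) = +0.547723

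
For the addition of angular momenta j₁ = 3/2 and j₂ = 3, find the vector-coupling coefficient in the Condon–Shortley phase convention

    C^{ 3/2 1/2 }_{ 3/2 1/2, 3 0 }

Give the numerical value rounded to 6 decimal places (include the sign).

-0.507093

j₁+j₂−J=3  J+j₁−j₂=0  J−j₁+j₂=3  j₁+j₂+J+1=7
(j₁±m₁, j₂±m₂, J±M) = (2,1,3,3,2,1)
P² = 144/35
sum k=1..1:
  [1] −1/4 = -1/4
S = -1/4
C² = P²·S² = 9/35 ; C = -0.507093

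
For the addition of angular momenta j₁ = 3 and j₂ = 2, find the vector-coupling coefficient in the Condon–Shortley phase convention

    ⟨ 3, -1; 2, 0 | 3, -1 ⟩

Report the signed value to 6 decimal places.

√[7·2!4!2!/9! · 2!4!2!2!2!4!] = √(256/15)
  +(−1)^0/∏(0,2,4,2,0,0)! = 1/96  (running 1/96)
  +(−1)^1/∏(1,1,3,1,1,1)! = -1/6  (running -5/32)
  +(−1)^2/∏(2,0,2,0,2,2)! = 1/16  (running -3/32)
⟨..|..⟩ = √(256/15)·(-3/32) = -0.387298

−√(3/20) = -0.387298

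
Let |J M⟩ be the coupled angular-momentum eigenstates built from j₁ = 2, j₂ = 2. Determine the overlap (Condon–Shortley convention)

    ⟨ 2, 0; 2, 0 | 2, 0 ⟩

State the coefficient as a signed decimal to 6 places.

-0.534522  (= −√(2/7))

triangle: 2!·2!·2!/7! = 8/5040
(j±m)!: 2!·2!·2!·2!·2!·2! = 64
prefactor² = (2J+1)·Δ·N² = 32/63
  k=0: +1/(0!·2!·2!·2!·0!·0!) = 1/8
  k=1: −1/(1!·1!·1!·1!·1!·1!) = -1
  k=2: +1/(2!·0!·0!·0!·2!·2!) = 1/8
Σ = -3/4  ⇒  CG² = 32/63·(-3/4)² = 2/7
CG = −√(2/7) = -0.534522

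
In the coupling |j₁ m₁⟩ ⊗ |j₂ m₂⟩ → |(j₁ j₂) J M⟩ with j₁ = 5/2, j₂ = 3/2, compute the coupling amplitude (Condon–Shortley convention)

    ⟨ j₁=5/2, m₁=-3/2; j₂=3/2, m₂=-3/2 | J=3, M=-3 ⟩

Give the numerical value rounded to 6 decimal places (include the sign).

j₁+j₂−J=1  J+j₁−j₂=4  J−j₁+j₂=2  j₁+j₂+J+1=8
(j₁±m₁, j₂±m₂, J±M) = (1,4,0,3,0,6)
P² = 864
sum k=0..0:
  [0] +1/48 = 1/48
S = 1/48
C² = P²·S² = 3/8 ; C = +0.612372

+0.612372  (= +√(3/8))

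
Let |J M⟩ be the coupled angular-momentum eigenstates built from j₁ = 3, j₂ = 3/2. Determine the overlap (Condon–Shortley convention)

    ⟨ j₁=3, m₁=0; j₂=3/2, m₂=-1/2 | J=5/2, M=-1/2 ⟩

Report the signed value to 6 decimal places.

j₁+j₂−J=2  J+j₁−j₂=4  J−j₁+j₂=1  j₁+j₂+J+1=8
(j₁±m₁, j₂±m₂, J±M) = (3,3,1,2,2,3)
P² = 216/35
sum k=0..1:
  [0] +1/12 = 1/12
  [1] −1/4 = -1/4
S = -1/6
C² = P²·S² = 6/35 ; C = -0.414039

-0.414039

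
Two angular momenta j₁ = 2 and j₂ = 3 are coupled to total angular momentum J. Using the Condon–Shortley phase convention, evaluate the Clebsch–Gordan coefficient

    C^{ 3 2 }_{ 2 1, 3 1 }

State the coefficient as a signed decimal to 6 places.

-0.500000  (= −√(1/4))

j₁+j₂−J=2  J+j₁−j₂=2  J−j₁+j₂=4  j₁+j₂+J+1=9
(j₁±m₁, j₂±m₂, J±M) = (3,1,4,2,5,1)
P² = 64
sum k=0..1:
  [0] +1/48 = 1/48
  [1] −1/12 = -1/12
S = -1/16
C² = P²·S² = 1/4 ; C = -0.500000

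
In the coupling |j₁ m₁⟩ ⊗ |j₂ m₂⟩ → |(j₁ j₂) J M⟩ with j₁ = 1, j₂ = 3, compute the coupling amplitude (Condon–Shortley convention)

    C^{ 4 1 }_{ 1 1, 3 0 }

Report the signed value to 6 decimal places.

+0.597614  (= +√(5/14))

triangle: 0!·2!·6!/9! = 1440/362880
(j±m)!: 2!·0!·3!·3!·5!·3! = 51840
prefactor² = (2J+1)·Δ·N² = 12960/7
  k=0: +1/(0!·0!·0!·3!·2!·3!) = 1/72
Σ = 1/72  ⇒  CG² = 12960/7·1/72² = 5/14
CG = +√(5/14) = +0.597614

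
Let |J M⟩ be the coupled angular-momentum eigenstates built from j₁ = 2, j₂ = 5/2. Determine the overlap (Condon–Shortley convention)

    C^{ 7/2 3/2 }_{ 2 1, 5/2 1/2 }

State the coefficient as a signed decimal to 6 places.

+√(2/21) ≈ +0.308607

j₁+j₂−J=1  J+j₁−j₂=3  J−j₁+j₂=4  j₁+j₂+J+1=9
(j₁±m₁, j₂±m₂, J±M) = (3,1,3,2,5,2)
P² = 384/7
sum k=0..1:
  [0] +1/12 = 1/12
  [1] −1/24 = -1/24
S = 1/24
C² = P²·S² = 2/21 ; C = +0.308607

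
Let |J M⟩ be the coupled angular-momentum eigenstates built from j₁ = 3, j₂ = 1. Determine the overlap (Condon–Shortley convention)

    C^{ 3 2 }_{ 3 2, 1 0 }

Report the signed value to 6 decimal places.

+0.577350  (= +√(1/3))

triangle: 1!·5!·1!/8! = 120/40320
(j±m)!: 5!·1!·1!·1!·5!·1! = 14400
prefactor² = (2J+1)·Δ·N² = 300
  k=0: +1/(0!·1!·1!·1!·4!·0!) = 1/24
  k=1: −1/(1!·0!·0!·0!·5!·1!) = -1/120
Σ = 1/30  ⇒  CG² = 300·1/30² = 1/3
CG = +√(1/3) = +0.577350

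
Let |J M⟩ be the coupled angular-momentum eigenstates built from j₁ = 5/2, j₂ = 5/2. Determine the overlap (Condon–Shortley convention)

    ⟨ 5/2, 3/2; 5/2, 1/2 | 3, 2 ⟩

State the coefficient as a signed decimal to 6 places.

√[7·2!3!3!/9! · 4!1!3!2!5!1!] = √(48)
  +(−1)^0/∏(0,2,1,3,2,0)! = 1/24  (running 1/24)
  +(−1)^1/∏(1,1,0,2,3,1)! = -1/12  (running -1/24)
⟨..|..⟩ = √(48)·(-1/24) = -0.288675

−√(1/12) = -0.288675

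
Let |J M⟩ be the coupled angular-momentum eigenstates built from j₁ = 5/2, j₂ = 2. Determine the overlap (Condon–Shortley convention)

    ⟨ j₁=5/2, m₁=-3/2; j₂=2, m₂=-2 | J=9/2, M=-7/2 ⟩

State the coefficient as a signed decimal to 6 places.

triangle: 0!×5!×4!/10! = 2880/3628800
(j±m)!: 1!×4!×0!×4!×1!×8! = 23224320
prefactor² = (2J+1)×Δ×N² = 184320
  k=0: +1/(0!×0!×4!×0!×1!×4!) = 1/576
Σ = 1/576  ⇒  CG² = 184320×1/576² = 5/9
CG = +√(5/9) = +0.745356

+√(5/9) ≈ +0.745356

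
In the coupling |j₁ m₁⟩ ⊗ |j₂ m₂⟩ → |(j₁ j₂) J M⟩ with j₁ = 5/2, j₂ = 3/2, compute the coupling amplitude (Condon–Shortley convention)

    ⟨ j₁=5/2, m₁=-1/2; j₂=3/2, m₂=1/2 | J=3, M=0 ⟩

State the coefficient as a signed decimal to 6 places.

-0.447214

triangle: 1!×4!×2!/8! = 48/40320
(j±m)!: 2!×3!×2!×1!×3!×3! = 864
prefactor² = (2J+1)×Δ×N² = 36/5
  k=0: +1/(0!×1!×3!×2!×1!×0!) = 1/12
  k=1: −1/(1!×0!×2!×1!×2!×1!) = -1/4
Σ = -1/6  ⇒  CG² = 36/5×(-1/6)² = 1/5
CG = −√(1/5) = -0.447214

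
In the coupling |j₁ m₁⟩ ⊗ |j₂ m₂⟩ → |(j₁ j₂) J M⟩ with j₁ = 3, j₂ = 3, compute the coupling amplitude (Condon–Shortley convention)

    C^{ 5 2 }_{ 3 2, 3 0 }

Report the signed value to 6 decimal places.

√[11·1!5!5!/12! · 5!1!3!3!7!3!] = √(43200)
  +(−1)^0/∏(0,1,1,3,4,2)! = 1/288  (running 1/288)
  +(−1)^1/∏(1,0,0,2,5,3)! = -1/1440  (running 1/360)
⟨..|..⟩ = √(43200)·(1/360) = +0.577350

+0.577350  (= +√(1/3))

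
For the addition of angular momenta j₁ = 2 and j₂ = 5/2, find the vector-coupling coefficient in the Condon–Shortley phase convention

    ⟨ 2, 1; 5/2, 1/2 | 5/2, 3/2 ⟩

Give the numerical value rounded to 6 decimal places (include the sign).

−√(6/35) ≈ -0.414039

j₁+j₂−J=2  J+j₁−j₂=2  J−j₁+j₂=3  j₁+j₂+J+1=8
(j₁±m₁, j₂±m₂, J±M) = (3,1,3,2,4,1)
P² = 216/35
sum k=0..1:
  [0] +1/12 = 1/12
  [1] −1/4 = -1/4
S = -1/6
C² = P²·S² = 6/35 ; C = -0.414039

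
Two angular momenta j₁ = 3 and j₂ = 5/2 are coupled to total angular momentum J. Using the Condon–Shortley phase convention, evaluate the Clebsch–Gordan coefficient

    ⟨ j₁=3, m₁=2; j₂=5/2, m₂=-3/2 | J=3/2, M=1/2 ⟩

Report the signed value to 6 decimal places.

√[4·4!2!1!/8! · 5!1!1!4!2!1!] = √(192/7)
  +(−1)^0/∏(0,4,1,1,1,0)! = 1/24  (running 1/24)
  +(−1)^1/∏(1,3,0,0,2,1)! = -1/12  (running -1/24)
⟨..|..⟩ = √(192/7)·(-1/24) = -0.218218

−√(1/21) ≈ -0.218218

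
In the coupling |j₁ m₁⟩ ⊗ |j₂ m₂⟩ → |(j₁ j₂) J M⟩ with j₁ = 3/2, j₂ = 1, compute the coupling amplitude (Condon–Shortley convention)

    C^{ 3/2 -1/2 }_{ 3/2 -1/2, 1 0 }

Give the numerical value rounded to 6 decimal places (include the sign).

triangle: 1!·2!·1!/5! = 2/120
(j±m)!: 1!·2!·1!·1!·1!·2! = 4
prefactor² = (2J+1)·Δ·N² = 4/15
  k=0: +1/(0!·1!·2!·1!·0!·0!) = 1/2
  k=1: −1/(1!·0!·1!·0!·1!·1!) = -1
Σ = -1/2  ⇒  CG² = 4/15·(-1/2)² = 1/15
CG = −√(1/15) = -0.258199

−√(1/15) = -0.258199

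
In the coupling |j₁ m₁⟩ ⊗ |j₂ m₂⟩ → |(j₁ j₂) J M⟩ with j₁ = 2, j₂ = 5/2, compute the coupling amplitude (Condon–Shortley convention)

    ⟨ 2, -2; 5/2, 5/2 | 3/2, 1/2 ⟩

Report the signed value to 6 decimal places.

j₁+j₂−J=3  J+j₁−j₂=1  J−j₁+j₂=2  j₁+j₂+J+1=7
(j₁±m₁, j₂±m₂, J±M) = (0,4,5,0,2,1)
P² = 384/7
sum k=3..3:
  [3] −1/12 = -1/12
S = -1/12
C² = P²·S² = 8/21 ; C = -0.617213

-0.617213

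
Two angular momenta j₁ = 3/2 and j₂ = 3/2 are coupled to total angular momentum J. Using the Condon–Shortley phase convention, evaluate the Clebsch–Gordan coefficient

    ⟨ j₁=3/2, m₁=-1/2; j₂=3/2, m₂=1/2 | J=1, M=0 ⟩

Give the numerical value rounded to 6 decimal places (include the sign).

−√(1/20) ≈ -0.223607

triangle: 2!×1!×1!/5! = 2/120
(j±m)!: 1!×2!×2!×1!×1!×1! = 4
prefactor² = (2J+1)×Δ×N² = 1/5
  k=1: −1/(1!×1!×1!×1!×0!×0!) = -1
  k=2: +1/(2!×0!×0!×0!×1!×1!) = 1/2
Σ = -1/2  ⇒  CG² = 1/5×(-1/2)² = 1/20
CG = −√(1/20) = -0.223607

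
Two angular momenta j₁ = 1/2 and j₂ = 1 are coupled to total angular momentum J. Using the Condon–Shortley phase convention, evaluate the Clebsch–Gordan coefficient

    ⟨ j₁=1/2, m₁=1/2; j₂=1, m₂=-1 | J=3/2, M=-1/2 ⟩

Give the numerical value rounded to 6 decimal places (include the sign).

+√(1/3) ≈ +0.577350

j₁+j₂−J=0  J+j₁−j₂=1  J−j₁+j₂=2  j₁+j₂+J+1=4
(j₁±m₁, j₂±m₂, J±M) = (1,0,0,2,1,2)
P² = 4/3
sum k=0..0:
  [0] +1/2 = 1/2
S = 1/2
C² = P²·S² = 1/3 ; C = +0.577350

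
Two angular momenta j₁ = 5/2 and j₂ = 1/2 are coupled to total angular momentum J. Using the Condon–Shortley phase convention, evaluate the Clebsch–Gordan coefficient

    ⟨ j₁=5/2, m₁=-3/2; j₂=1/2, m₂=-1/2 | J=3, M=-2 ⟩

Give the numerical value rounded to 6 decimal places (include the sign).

+√(5/6) = +0.912871

j₁+j₂−J=0  J+j₁−j₂=5  J−j₁+j₂=1  j₁+j₂+J+1=7
(j₁±m₁, j₂±m₂, J±M) = (1,4,0,1,1,5)
P² = 480
sum k=0..0:
  [0] +1/24 = 1/24
S = 1/24
C² = P²·S² = 5/6 ; C = +0.912871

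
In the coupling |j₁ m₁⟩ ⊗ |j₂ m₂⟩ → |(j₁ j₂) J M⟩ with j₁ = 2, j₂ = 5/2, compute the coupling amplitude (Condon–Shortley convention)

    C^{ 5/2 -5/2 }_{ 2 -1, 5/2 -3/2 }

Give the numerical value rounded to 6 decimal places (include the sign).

−√(3/7) = -0.654654

triangle: 2!×2!×3!/8! = 24/40320
(j±m)!: 1!×3!×1!×4!×0!×5! = 17280
prefactor² = (2J+1)×Δ×N² = 432/7
  k=1: −1/(1!×1!×2!×0!×0!×3!) = -1/12
Σ = -1/12  ⇒  CG² = 432/7×(-1/12)² = 3/7
CG = −√(3/7) = -0.654654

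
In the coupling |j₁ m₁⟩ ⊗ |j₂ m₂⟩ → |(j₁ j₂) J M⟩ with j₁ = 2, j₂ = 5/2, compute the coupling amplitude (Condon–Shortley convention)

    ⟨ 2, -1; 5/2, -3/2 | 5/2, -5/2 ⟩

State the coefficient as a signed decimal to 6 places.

−√(3/7) = -0.654654

j₁+j₂−J=2  J+j₁−j₂=2  J−j₁+j₂=3  j₁+j₂+J+1=8
(j₁±m₁, j₂±m₂, J±M) = (1,3,1,4,0,5)
P² = 432/7
sum k=1..1:
  [1] −1/12 = -1/12
S = -1/12
C² = P²·S² = 3/7 ; C = -0.654654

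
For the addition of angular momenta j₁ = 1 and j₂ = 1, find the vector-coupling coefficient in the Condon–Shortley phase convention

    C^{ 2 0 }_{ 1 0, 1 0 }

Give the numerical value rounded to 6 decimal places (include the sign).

triangle: 0!*2!*2!/5! = 4/120
(j±m)!: 1!*1!*1!*1!*2!*2! = 4
prefactor² = (2J+1)*Δ*N² = 2/3
  k=0: +1/(0!*0!*1!*1!*1!*1!) = 1
Σ = 1  ⇒  CG² = 2/3*1² = 2/3
CG = +√(2/3) = +0.816497

+0.816497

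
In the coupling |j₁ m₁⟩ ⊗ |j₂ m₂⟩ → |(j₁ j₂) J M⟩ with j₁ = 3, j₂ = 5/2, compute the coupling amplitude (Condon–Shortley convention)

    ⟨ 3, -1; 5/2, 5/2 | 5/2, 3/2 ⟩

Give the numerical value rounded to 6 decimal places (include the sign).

√[6·3!3!2!/9! · 2!4!5!0!4!1!] = √(1152/7)
  +(−1)^3/∏(3,0,1,2,2,0)! = -1/24  (running -1/24)
⟨..|..⟩ = √(1152/7)·(-1/24) = -0.534522

−√(2/7) = -0.534522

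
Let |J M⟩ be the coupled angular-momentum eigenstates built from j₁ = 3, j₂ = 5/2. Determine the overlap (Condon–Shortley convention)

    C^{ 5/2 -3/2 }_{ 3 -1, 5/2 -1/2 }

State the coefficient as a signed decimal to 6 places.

+0.169031

triangle: 3!*3!*2!/9! = 72/362880
(j±m)!: 2!*4!*2!*3!*1!*4! = 13824
prefactor² = (2J+1)*Δ*N² = 576/35
  k=1: −1/(1!*2!*3!*1!*0!*1!) = -1/12
  k=2: +1/(2!*1!*2!*0!*1!*2!) = 1/8
Σ = 1/24  ⇒  CG² = 576/35*1/24² = 1/35
CG = +√(1/35) = +0.169031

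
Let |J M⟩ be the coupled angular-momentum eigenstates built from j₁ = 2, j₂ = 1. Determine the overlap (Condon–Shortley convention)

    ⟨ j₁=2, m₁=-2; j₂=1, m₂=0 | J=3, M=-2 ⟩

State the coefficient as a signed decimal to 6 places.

√[7·0!4!2!/7! · 0!4!1!1!1!5!] = √(192)
  +(−1)^0/∏(0,0,4,1,0,1)! = 1/24  (running 1/24)
⟨..|..⟩ = √(192)·(1/24) = +0.577350

+0.577350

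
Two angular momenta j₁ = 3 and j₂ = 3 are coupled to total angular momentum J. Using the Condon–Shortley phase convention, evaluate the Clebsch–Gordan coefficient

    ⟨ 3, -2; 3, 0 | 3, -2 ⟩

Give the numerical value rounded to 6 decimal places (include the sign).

+√(1/6) ≈ +0.408248

√[7·3!3!3!/10! · 1!5!3!3!1!5!] = √(216)
  +(−1)^2/∏(2,1,3,1,0,2)! = 1/24  (running 1/24)
  +(−1)^3/∏(3,0,2,0,1,3)! = -1/72  (running 1/36)
⟨..|..⟩ = √(216)·(1/36) = +0.408248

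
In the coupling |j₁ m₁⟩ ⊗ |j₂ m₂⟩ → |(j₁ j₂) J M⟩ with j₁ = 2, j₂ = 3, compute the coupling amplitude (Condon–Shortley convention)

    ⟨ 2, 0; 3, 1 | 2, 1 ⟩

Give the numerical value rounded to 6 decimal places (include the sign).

+0.377964

triangle: 3!×1!×3!/8! = 36/40320
(j±m)!: 2!×2!×4!×2!×3!×1! = 1152
prefactor² = (2J+1)×Δ×N² = 36/7
  k=1: −1/(1!×2!×1!×3!×0!×0!) = -1/12
  k=2: +1/(2!×1!×0!×2!×1!×1!) = 1/4
Σ = 1/6  ⇒  CG² = 36/7×1/6² = 1/7
CG = +√(1/7) = +0.377964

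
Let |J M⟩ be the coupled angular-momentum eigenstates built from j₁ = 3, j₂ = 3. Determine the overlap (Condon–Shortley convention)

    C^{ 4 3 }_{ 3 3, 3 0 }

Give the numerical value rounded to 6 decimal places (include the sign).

+0.639602

j₁+j₂−J=2  J+j₁−j₂=4  J−j₁+j₂=4  j₁+j₂+J+1=11
(j₁±m₁, j₂±m₂, J±M) = (6,0,3,3,7,1)
P² = 373248/11
sum k=0..0:
  [0] +1/288 = 1/288
S = 1/288
C² = P²·S² = 9/22 ; C = +0.639602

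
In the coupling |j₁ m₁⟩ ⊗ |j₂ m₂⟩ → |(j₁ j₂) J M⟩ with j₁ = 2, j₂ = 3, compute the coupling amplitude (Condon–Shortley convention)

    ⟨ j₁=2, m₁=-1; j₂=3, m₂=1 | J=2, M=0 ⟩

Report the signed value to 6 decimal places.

+√(1/7) = +0.377964

j₁+j₂−J=3  J+j₁−j₂=1  J−j₁+j₂=3  j₁+j₂+J+1=8
(j₁±m₁, j₂±m₂, J±M) = (1,3,4,2,2,2)
P² = 36/7
sum k=2..3:
  [2] +1/4 = 1/4
  [3] −1/12 = -1/12
S = 1/6
C² = P²·S² = 1/7 ; C = +0.377964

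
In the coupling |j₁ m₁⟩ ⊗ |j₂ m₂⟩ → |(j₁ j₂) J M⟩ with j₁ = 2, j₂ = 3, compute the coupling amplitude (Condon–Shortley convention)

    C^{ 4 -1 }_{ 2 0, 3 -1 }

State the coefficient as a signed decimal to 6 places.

√[9·1!3!5!/10! · 2!2!2!4!3!5!] = √(1728/7)
  +(−1)^0/∏(0,1,2,2,1,3)! = 1/24  (running 1/24)
  +(−1)^1/∏(1,0,1,1,2,4)! = -1/48  (running 1/48)
⟨..|..⟩ = √(1728/7)·(1/48) = +0.327327

+√(3/28) = +0.327327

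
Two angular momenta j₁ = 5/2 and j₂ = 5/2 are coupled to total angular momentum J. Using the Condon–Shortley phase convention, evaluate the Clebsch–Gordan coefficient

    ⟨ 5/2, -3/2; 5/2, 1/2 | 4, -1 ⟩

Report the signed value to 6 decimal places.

triangle: 1!*4!*4!/10! = 576/3628800
(j±m)!: 1!*4!*3!*2!*3!*5! = 207360
prefactor² = (2J+1)*Δ*N² = 10368/35
  k=0: +1/(0!*1!*4!*3!*0!*1!) = 1/144
  k=1: −1/(1!*0!*3!*2!*1!*2!) = -1/24
Σ = -5/144  ⇒  CG² = 10368/35*(-5/144)² = 5/14
CG = −√(5/14) = -0.597614

−√(5/14) ≈ -0.597614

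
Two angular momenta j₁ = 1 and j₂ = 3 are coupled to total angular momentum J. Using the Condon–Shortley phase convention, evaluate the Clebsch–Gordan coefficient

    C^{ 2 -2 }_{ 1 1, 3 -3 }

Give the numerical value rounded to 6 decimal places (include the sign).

j₁+j₂−J=2  J+j₁−j₂=0  J−j₁+j₂=4  j₁+j₂+J+1=7
(j₁±m₁, j₂±m₂, J±M) = (2,0,0,6,0,4)
P² = 11520/7
sum k=0..0:
  [0] +1/48 = 1/48
S = 1/48
C² = P²·S² = 5/7 ; C = +0.845154

+√(5/7) = +0.845154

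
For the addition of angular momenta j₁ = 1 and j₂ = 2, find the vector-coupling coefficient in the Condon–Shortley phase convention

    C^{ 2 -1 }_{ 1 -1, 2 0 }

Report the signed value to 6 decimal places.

j₁+j₂−J=1  J+j₁−j₂=1  J−j₁+j₂=3  j₁+j₂+J+1=6
(j₁±m₁, j₂±m₂, J±M) = (0,2,2,2,1,3)
P² = 2
sum k=1..1:
  [1] −1/2 = -1/2
S = -1/2
C² = P²·S² = 1/2 ; C = -0.707107

-0.707107  (= −√(1/2))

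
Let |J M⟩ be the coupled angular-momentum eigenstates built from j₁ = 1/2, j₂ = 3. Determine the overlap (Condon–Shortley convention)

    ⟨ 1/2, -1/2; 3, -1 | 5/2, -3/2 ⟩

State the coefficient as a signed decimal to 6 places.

-0.534522

j₁+j₂−J=1  J+j₁−j₂=0  J−j₁+j₂=5  j₁+j₂+J+1=7
(j₁±m₁, j₂±m₂, J±M) = (0,1,2,4,1,4)
P² = 1152/7
sum k=1..1:
  [1] −1/24 = -1/24
S = -1/24
C² = P²·S² = 2/7 ; C = -0.534522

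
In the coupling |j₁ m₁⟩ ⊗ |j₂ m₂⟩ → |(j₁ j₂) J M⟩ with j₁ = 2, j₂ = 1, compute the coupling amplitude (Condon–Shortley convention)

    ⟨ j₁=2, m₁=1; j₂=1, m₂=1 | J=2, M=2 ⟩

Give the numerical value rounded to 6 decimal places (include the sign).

j₁+j₂−J=1  J+j₁−j₂=3  J−j₁+j₂=1  j₁+j₂+J+1=6
(j₁±m₁, j₂±m₂, J±M) = (3,1,2,0,4,0)
P² = 12
sum k=1..1:
  [1] −1/6 = -1/6
S = -1/6
C² = P²·S² = 1/3 ; C = -0.577350

-0.577350  (= −√(1/3))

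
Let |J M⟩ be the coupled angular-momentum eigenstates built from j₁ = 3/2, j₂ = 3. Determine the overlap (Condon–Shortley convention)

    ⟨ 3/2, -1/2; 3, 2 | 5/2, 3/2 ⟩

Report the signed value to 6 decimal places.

triangle: 2!·1!·4!/8! = 48/40320
(j±m)!: 1!·2!·5!·1!·4!·1! = 5760
prefactor² = (2J+1)·Δ·N² = 288/7
  k=1: −1/(1!·1!·1!·4!·0!·0!) = -1/24
  k=2: +1/(2!·0!·0!·3!·1!·1!) = 1/12
Σ = 1/24  ⇒  CG² = 288/7·1/24² = 1/14
CG = +√(1/14) = +0.267261

+0.267261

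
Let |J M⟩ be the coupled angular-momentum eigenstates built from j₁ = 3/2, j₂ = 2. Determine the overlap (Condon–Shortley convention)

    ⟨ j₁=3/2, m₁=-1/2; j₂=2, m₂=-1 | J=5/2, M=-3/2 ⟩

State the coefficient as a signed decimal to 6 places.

√[6·1!2!3!/7! · 1!2!1!3!1!4!] = √(144/35)
  +(−1)^0/∏(0,1,2,1,0,2)! = 1/4  (running 1/4)
  +(−1)^1/∏(1,0,1,0,1,3)! = -1/6  (running 1/12)
⟨..|..⟩ = √(144/35)·(1/12) = +0.169031

+0.169031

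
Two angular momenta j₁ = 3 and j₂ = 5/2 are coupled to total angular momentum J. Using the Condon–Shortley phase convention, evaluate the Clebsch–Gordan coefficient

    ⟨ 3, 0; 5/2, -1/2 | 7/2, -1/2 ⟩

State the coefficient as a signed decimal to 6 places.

−√(4/21) ≈ -0.436436

√[8·2!4!3!/10! · 3!3!2!3!3!4!] = √(6912/175)
  +(−1)^0/∏(0,2,3,2,1,1)! = 1/24  (running 1/24)
  +(−1)^1/∏(1,1,2,1,2,2)! = -1/8  (running -1/12)
  +(−1)^2/∏(2,0,1,0,3,3)! = 1/72  (running -5/72)
⟨..|..⟩ = √(6912/175)·(-5/72) = -0.436436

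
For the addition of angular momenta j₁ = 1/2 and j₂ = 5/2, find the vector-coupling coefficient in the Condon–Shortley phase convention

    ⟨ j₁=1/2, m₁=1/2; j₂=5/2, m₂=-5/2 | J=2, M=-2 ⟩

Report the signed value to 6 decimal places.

+0.912871

j₁+j₂−J=1  J+j₁−j₂=0  J−j₁+j₂=4  j₁+j₂+J+1=6
(j₁±m₁, j₂±m₂, J±M) = (1,0,0,5,0,4)
P² = 480
sum k=0..0:
  [0] +1/24 = 1/24
S = 1/24
C² = P²·S² = 5/6 ; C = +0.912871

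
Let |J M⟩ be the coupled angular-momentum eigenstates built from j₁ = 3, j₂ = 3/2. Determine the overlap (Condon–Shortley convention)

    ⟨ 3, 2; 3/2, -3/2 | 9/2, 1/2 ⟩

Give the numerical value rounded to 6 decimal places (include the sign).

+0.218218  (= +√(1/21))

j₁+j₂−J=0  J+j₁−j₂=6  J−j₁+j₂=3  j₁+j₂+J+1=10
(j₁±m₁, j₂±m₂, J±M) = (5,1,0,3,5,4)
P² = 172800/7
sum k=0..0:
  [0] +1/720 = 1/720
S = 1/720
C² = P²·S² = 1/21 ; C = +0.218218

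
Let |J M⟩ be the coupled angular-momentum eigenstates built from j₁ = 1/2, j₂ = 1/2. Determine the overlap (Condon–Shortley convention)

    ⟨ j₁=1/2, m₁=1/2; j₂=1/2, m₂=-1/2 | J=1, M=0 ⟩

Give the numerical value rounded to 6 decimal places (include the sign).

√[3·0!1!1!/3! · 1!0!0!1!1!1!] = √(1/2)
  +(−1)^0/∏(0,0,0,0,1,1)! = 1  (running 1)
⟨..|..⟩ = √(1/2)·(1) = +0.707107

+0.707107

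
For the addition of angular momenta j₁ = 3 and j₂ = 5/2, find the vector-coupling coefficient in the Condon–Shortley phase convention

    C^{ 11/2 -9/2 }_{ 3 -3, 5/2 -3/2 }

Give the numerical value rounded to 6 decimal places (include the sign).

j₁+j₂−J=0  J+j₁−j₂=6  J−j₁+j₂=5  j₁+j₂+J+1=12
(j₁±m₁, j₂±m₂, J±M) = (0,6,1,4,1,10)
P² = 1492992000/11
sum k=0..0:
  [0] +1/17280 = 1/17280
S = 1/17280
C² = P²·S² = 5/11 ; C = +0.674200

+0.674200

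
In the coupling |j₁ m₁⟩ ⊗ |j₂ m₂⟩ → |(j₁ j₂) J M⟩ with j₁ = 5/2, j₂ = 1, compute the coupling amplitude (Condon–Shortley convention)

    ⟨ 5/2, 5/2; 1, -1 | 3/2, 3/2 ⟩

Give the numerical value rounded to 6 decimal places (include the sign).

√[4·2!3!0!/6! · 5!0!0!2!3!0!] = √(96)
  +(−1)^0/∏(0,2,0,0,3,0)! = 1/12  (running 1/12)
⟨..|..⟩ = √(96)·(1/12) = +0.816497

+0.816497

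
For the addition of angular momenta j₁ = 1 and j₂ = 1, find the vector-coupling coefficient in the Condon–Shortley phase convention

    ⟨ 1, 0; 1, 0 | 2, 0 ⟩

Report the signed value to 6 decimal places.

+√(2/3) = +0.816497

triangle: 0!·2!·2!/5! = 4/120
(j±m)!: 1!·1!·1!·1!·2!·2! = 4
prefactor² = (2J+1)·Δ·N² = 2/3
  k=0: +1/(0!·0!·1!·1!·1!·1!) = 1
Σ = 1  ⇒  CG² = 2/3·1² = 2/3
CG = +√(2/3) = +0.816497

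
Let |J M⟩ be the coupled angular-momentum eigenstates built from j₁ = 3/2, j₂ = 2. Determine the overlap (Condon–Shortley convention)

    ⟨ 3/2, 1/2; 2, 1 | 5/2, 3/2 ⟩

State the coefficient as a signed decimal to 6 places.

-0.169031  (= −√(1/35))

triangle: 1!*2!*3!/7! = 12/5040
(j±m)!: 2!*1!*3!*1!*4!*1! = 288
prefactor² = (2J+1)*Δ*N² = 144/35
  k=0: +1/(0!*1!*1!*3!*1!*0!) = 1/6
  k=1: −1/(1!*0!*0!*2!*2!*1!) = -1/4
Σ = -1/12  ⇒  CG² = 144/35*(-1/12)² = 1/35
CG = −√(1/35) = -0.169031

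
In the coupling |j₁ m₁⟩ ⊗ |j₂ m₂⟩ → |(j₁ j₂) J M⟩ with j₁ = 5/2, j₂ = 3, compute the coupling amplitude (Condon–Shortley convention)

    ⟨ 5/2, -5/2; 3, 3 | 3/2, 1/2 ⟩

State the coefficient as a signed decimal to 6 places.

+√(5/14) = +0.597614

j₁+j₂−J=4  J+j₁−j₂=1  J−j₁+j₂=2  j₁+j₂+J+1=8
(j₁±m₁, j₂±m₂, J±M) = (0,5,6,0,2,1)
P² = 5760/7
sum k=4..4:
  [4] +1/48 = 1/48
S = 1/48
C² = P²·S² = 5/14 ; C = +0.597614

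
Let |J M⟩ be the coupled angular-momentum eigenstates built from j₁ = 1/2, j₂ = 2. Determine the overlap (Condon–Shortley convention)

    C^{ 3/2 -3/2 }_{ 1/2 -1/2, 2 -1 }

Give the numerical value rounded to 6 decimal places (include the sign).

−√(1/5) ≈ -0.447214

√[4·1!0!3!/5! · 0!1!1!3!0!3!] = √(36/5)
  +(−1)^1/∏(1,0,0,0,0,3)! = -1/6  (running -1/6)
⟨..|..⟩ = √(36/5)·(-1/6) = -0.447214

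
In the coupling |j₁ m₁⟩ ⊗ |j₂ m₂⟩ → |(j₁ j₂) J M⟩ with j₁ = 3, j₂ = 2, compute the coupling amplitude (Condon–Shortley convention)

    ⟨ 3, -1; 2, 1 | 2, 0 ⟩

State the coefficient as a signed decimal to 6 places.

+0.377964  (= +√(1/7))

triangle: 3!×3!×1!/8! = 36/40320
(j±m)!: 2!×4!×3!×1!×2!×2! = 1152
prefactor² = (2J+1)×Δ×N² = 36/7
  k=2: +1/(2!×1!×2!×1!×1!×0!) = 1/4
  k=3: −1/(3!×0!×1!×0!×2!×1!) = -1/12
Σ = 1/6  ⇒  CG² = 36/7×1/6² = 1/7
CG = +√(1/7) = +0.377964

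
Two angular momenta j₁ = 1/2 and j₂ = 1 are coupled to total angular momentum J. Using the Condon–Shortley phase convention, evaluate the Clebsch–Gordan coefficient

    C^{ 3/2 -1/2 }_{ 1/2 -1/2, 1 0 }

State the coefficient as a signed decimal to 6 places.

+√(2/3) = +0.816497

triangle: 0!×1!×2!/4! = 2/24
(j±m)!: 0!×1!×1!×1!×1!×2! = 2
prefactor² = (2J+1)×Δ×N² = 2/3
  k=0: +1/(0!×0!×1!×1!×0!×1!) = 1
Σ = 1  ⇒  CG² = 2/3×1² = 2/3
CG = +√(2/3) = +0.816497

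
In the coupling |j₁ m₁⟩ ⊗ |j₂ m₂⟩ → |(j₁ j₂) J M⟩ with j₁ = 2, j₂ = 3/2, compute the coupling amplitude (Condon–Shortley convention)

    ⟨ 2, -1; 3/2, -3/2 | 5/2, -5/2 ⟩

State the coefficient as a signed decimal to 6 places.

triangle: 1!·3!·2!/7! = 12/5040
(j±m)!: 1!·3!·0!·3!·0!·5! = 4320
prefactor² = (2J+1)·Δ·N² = 432/7
  k=0: +1/(0!·1!·3!·0!·0!·2!) = 1/12
Σ = 1/12  ⇒  CG² = 432/7·1/12² = 3/7
CG = +√(3/7) = +0.654654

+0.654654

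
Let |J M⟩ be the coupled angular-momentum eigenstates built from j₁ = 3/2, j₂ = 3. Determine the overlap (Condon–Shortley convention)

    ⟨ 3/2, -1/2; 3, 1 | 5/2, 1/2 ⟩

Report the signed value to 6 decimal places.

j₁+j₂−J=2  J+j₁−j₂=1  J−j₁+j₂=4  j₁+j₂+J+1=8
(j₁±m₁, j₂±m₂, J±M) = (1,2,4,2,3,2)
P² = 288/35
sum k=1..2:
  [1] −1/6 = -1/6
  [2] +1/8 = 1/8
S = -1/24
C² = P²·S² = 1/70 ; C = -0.119523

−√(1/70) ≈ -0.119523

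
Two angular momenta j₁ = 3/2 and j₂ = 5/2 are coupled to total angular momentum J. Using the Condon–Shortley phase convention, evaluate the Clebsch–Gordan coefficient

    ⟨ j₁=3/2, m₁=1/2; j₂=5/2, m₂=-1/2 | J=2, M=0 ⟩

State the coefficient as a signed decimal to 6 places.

-0.267261  (= −√(1/14))

√[5·2!1!3!/7! · 2!1!2!3!2!2!] = √(8/7)
  +(−1)^0/∏(0,2,1,2,0,1)! = 1/4  (running 1/4)
  +(−1)^1/∏(1,1,0,1,1,2)! = -1/2  (running -1/4)
⟨..|..⟩ = √(8/7)·(-1/4) = -0.267261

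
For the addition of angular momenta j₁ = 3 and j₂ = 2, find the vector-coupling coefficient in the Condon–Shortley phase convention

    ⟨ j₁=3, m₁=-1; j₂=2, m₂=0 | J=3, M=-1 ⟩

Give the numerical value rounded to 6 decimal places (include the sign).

j₁+j₂−J=2  J+j₁−j₂=4  J−j₁+j₂=2  j₁+j₂+J+1=9
(j₁±m₁, j₂±m₂, J±M) = (2,4,2,2,2,4)
P² = 256/15
sum k=0..2:
  [0] +1/96 = 1/96
  [1] −1/6 = -1/6
  [2] +1/16 = 1/16
S = -3/32
C² = P²·S² = 3/20 ; C = -0.387298

-0.387298  (= −√(3/20))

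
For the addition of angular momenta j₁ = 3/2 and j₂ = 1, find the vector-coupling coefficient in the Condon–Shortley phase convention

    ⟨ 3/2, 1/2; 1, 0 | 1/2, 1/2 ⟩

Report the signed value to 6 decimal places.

√[2·2!1!0!/4! · 2!1!1!1!1!0!] = √(1/3)
  +(−1)^1/∏(1,1,0,0,1,0)! = -1  (running -1)
⟨..|..⟩ = √(1/3)·(-1) = -0.577350

-0.577350  (= −√(1/3))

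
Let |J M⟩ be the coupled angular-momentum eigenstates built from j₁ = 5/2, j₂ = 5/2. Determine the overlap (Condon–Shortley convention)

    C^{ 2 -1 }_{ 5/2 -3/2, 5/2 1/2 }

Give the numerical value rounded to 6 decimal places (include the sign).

+√(1/7) ≈ +0.377964

√[5·3!2!2!/8! · 1!4!3!2!1!3!] = √(36/7)
  +(−1)^2/∏(2,1,2,1,0,1)! = 1/4  (running 1/4)
  +(−1)^3/∏(3,0,1,0,1,2)! = -1/12  (running 1/6)
⟨..|..⟩ = √(36/7)·(1/6) = +0.377964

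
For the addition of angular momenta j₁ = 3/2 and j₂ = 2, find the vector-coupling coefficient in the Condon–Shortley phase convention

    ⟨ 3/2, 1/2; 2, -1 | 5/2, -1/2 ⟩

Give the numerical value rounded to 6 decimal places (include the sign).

√[6·1!2!3!/7! · 2!1!1!3!2!3!] = √(72/35)
  +(−1)^0/∏(0,1,1,1,1,2)! = 1/2  (running 1/2)
  +(−1)^1/∏(1,0,0,0,2,3)! = -1/12  (running 5/12)
⟨..|..⟩ = √(72/35)·(5/12) = +0.597614

+0.597614  (= +√(5/14))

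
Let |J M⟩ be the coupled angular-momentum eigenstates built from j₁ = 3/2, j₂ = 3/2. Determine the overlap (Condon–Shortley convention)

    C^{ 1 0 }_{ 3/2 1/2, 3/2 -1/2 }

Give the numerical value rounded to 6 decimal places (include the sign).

√[3·2!1!1!/5! · 2!1!1!2!1!1!] = √(1/5)
  +(−1)^0/∏(0,2,1,1,0,0)! = 1/2  (running 1/2)
  +(−1)^1/∏(1,1,0,0,1,1)! = -1  (running -1/2)
⟨..|..⟩ = √(1/5)·(-1/2) = -0.223607

-0.223607  (= −√(1/20))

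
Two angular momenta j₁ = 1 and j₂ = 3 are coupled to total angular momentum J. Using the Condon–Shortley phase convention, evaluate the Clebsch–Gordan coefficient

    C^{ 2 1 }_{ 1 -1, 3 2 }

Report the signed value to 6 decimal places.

triangle: 2!×0!×4!/7! = 48/5040
(j±m)!: 0!×2!×5!×1!×3!×1! = 1440
prefactor² = (2J+1)×Δ×N² = 480/7
  k=2: +1/(2!×0!×0!×3!×0!×1!) = 1/12
Σ = 1/12  ⇒  CG² = 480/7×1/12² = 10/21
CG = +√(10/21) = +0.690066

+0.690066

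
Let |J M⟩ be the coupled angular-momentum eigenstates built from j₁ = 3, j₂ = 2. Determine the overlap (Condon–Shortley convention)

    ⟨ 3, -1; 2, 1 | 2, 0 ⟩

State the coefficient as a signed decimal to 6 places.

+0.377964  (= +√(1/7))

triangle: 3!×3!×1!/8! = 36/40320
(j±m)!: 2!×4!×3!×1!×2!×2! = 1152
prefactor² = (2J+1)×Δ×N² = 36/7
  k=2: +1/(2!×1!×2!×1!×1!×0!) = 1/4
  k=3: −1/(3!×0!×1!×0!×2!×1!) = -1/12
Σ = 1/6  ⇒  CG² = 36/7×1/6² = 1/7
CG = +√(1/7) = +0.377964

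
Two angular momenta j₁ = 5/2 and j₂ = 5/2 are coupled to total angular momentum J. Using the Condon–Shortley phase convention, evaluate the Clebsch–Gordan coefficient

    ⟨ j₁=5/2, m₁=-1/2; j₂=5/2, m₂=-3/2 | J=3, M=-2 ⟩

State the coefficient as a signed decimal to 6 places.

√[7·2!3!3!/9! · 2!3!1!4!1!5!] = √(48)
  +(−1)^0/∏(0,2,3,1,0,2)! = 1/24  (running 1/24)
  +(−1)^1/∏(1,1,2,0,1,3)! = -1/12  (running -1/24)
⟨..|..⟩ = √(48)·(-1/24) = -0.288675

−√(1/12) ≈ -0.288675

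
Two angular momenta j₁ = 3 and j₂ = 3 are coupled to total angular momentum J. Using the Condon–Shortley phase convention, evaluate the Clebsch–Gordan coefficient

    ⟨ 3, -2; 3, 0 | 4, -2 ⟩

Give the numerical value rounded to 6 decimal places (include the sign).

triangle: 2!×4!×4!/11! = 1152/39916800
(j±m)!: 1!×5!×3!×3!×2!×6! = 6220800
prefactor² = (2J+1)×Δ×N² = 124416/77
  k=1: −1/(1!×1!×4!×2!×0!×2!) = -1/96
  k=2: +1/(2!×0!×3!×1!×1!×3!) = 1/72
Σ = 1/288  ⇒  CG² = 124416/77×1/288² = 3/154
CG = +√(3/154) = +0.139573

+0.139573  (= +√(3/154))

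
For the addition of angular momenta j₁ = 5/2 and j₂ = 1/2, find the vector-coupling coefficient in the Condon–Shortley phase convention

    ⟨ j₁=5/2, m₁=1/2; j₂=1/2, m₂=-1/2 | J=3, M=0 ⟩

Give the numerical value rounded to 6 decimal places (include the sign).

triangle: 0!*5!*1!/7! = 120/5040
(j±m)!: 3!*2!*0!*1!*3!*3! = 432
prefactor² = (2J+1)*Δ*N² = 72
  k=0: +1/(0!*0!*2!*0!*3!*1!) = 1/12
Σ = 1/12  ⇒  CG² = 72*1/12² = 1/2
CG = +√(1/2) = +0.707107

+√(1/2) = +0.707107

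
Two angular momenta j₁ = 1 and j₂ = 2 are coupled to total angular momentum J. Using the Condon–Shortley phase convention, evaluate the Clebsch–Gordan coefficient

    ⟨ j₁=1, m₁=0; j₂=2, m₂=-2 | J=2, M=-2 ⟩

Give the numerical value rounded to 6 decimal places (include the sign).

+0.816497

triangle: 1!·1!·3!/6! = 6/720
(j±m)!: 1!·1!·0!·4!·0!·4! = 576
prefactor² = (2J+1)·Δ·N² = 24
  k=0: +1/(0!·1!·1!·0!·0!·3!) = 1/6
Σ = 1/6  ⇒  CG² = 24·1/6² = 2/3
CG = +√(2/3) = +0.816497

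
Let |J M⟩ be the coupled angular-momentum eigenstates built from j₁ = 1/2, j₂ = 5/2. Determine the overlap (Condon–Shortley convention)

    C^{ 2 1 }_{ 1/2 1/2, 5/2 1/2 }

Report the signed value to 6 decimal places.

√[5·1!0!4!/6! · 1!0!3!2!3!1!] = √(12)
  +(−1)^0/∏(0,1,0,3,0,1)! = 1/6  (running 1/6)
⟨..|..⟩ = √(12)·(1/6) = +0.577350

+0.577350  (= +√(1/3))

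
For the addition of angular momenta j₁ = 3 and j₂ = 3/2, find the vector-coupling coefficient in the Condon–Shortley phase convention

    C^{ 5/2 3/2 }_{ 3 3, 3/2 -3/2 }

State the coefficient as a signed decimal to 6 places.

+√(9/28) ≈ +0.566947

triangle: 2!*4!*1!/8! = 48/40320
(j±m)!: 6!*0!*0!*3!*4!*1! = 103680
prefactor² = (2J+1)*Δ*N² = 5184/7
  k=0: +1/(0!*2!*0!*0!*4!*1!) = 1/48
Σ = 1/48  ⇒  CG² = 5184/7*1/48² = 9/28
CG = +√(9/28) = +0.566947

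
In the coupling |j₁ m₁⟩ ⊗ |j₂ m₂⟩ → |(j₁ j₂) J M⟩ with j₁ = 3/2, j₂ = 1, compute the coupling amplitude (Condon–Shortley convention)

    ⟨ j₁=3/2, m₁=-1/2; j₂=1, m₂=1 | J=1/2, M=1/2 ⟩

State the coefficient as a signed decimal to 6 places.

triangle: 2!·1!·0!/4! = 2/24
(j±m)!: 1!·2!·2!·0!·1!·0! = 4
prefactor² = (2J+1)·Δ·N² = 2/3
  k=2: +1/(2!·0!·0!·0!·1!·0!) = 1/2
Σ = 1/2  ⇒  CG² = 2/3·1/2² = 1/6
CG = +√(1/6) = +0.408248

+√(1/6) ≈ +0.408248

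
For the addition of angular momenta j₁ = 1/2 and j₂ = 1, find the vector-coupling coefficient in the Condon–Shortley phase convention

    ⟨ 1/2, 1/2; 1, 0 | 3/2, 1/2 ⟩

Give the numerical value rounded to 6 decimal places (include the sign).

triangle: 0!·1!·2!/4! = 2/24
(j±m)!: 1!·0!·1!·1!·2!·1! = 2
prefactor² = (2J+1)·Δ·N² = 2/3
  k=0: +1/(0!·0!·0!·1!·1!·1!) = 1
Σ = 1  ⇒  CG² = 2/3·1² = 2/3
CG = +√(2/3) = +0.816497

+0.816497  (= +√(2/3))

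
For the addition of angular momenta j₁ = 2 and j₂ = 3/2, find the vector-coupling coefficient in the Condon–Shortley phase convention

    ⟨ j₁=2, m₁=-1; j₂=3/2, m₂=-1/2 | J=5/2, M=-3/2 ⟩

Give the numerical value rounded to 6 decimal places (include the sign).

−√(1/35) = -0.169031

√[6·1!3!2!/7! · 1!3!1!2!1!4!] = √(144/35)
  +(−1)^0/∏(0,1,3,1,0,1)! = 1/6  (running 1/6)
  +(−1)^1/∏(1,0,2,0,1,2)! = -1/4  (running -1/12)
⟨..|..⟩ = √(144/35)·(-1/12) = -0.169031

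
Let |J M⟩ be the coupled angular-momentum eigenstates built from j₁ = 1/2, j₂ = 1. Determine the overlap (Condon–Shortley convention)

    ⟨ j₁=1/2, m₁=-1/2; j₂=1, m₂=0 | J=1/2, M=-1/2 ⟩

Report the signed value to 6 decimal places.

-0.577350  (= −√(1/3))

√[2·1!0!1!/3! · 0!1!1!1!0!1!] = √(1/3)
  +(−1)^1/∏(1,0,0,0,0,1)! = -1  (running -1)
⟨..|..⟩ = √(1/3)·(-1) = -0.577350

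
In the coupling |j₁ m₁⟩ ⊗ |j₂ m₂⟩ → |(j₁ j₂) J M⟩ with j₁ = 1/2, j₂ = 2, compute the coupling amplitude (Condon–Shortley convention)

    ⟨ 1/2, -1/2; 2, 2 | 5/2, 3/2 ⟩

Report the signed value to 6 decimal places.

j₁+j₂−J=0  J+j₁−j₂=1  J−j₁+j₂=4  j₁+j₂+J+1=6
(j₁±m₁, j₂±m₂, J±M) = (0,1,4,0,4,1)
P² = 576/5
sum k=0..0:
  [0] +1/24 = 1/24
S = 1/24
C² = P²·S² = 1/5 ; C = +0.447214

+√(1/5) = +0.447214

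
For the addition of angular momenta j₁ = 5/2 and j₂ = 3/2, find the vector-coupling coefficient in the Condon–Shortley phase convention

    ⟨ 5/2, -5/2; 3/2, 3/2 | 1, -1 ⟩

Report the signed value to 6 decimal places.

−√(1/2) ≈ -0.707107

triangle: 3!·2!·0!/6! = 12/720
(j±m)!: 0!·5!·3!·0!·0!·2! = 1440
prefactor² = (2J+1)·Δ·N² = 72
  k=3: −1/(3!·0!·2!·0!·0!·0!) = -1/12
Σ = -1/12  ⇒  CG² = 72·(-1/12)² = 1/2
CG = −√(1/2) = -0.707107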